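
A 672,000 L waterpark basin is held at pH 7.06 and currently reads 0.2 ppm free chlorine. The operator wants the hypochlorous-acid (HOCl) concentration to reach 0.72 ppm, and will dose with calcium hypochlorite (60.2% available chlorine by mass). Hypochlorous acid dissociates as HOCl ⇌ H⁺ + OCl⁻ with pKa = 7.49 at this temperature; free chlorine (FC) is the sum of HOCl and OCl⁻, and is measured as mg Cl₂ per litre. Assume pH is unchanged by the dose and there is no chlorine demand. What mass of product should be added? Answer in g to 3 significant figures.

879 g

[OCl⁻]/[HOCl] = 10^(pH − pKa) = 10^(7.06 − 7.49) = 0.3715; fraction as HOCl = 1/(1 + 0.3715) = 0.7291.
Free chlorine required for 0.72 ppm HOCl: 0.72 / 0.7291 = 0.9875 ppm.
FC to add: 0.9875 − 0.2 = 0.7875 mg/L as Cl₂.
Cl₂ equivalent: 0.7875 mg/L × 672,000 L = 529.2 g.
Product at 60.2% available Cl: 529.2 / 0.602 = 879.1 g.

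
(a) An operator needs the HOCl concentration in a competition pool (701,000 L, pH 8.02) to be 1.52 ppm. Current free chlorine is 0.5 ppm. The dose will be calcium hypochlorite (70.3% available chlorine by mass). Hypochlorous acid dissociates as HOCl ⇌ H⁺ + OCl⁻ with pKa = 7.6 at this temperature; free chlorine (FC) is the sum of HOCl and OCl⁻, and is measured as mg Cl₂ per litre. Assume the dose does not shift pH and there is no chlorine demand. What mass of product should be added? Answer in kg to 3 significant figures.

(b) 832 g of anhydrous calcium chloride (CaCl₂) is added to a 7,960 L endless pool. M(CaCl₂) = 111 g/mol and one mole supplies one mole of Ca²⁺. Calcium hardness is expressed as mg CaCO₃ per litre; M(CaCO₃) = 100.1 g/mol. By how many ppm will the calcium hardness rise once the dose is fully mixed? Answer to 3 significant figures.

(a) [OCl⁻]/[HOCl] = 10^(pH − pKa) = 10^(8.02 − 7.6) = 2.63; fraction as HOCl = 1/(1 + 2.63) = 0.2755.
(a) Free chlorine required for 1.52 ppm HOCl: 1.52 / 0.2755 = 5.518 ppm.
(a) FC to add: 5.518 − 0.5 = 5.018 mg/L as Cl₂.
(a) Cl₂ equivalent: 5.018 mg/L × 701,000 L = 3518 g.
(a) Product at 70.3% available Cl: 3518 / 0.703 = 5004 g.

(b) Moles of Ca²⁺: 832 g ÷ 111 g/mol = 7.495 mol.
(b) As CaCO₃: 7.495 mol × 100.1 g/mol = 750.3 g.
(b) Rise: 750.3 g / 7,960 L × 1000 = 94.26 mg/L.

(a) 5.00 kg; (b) 94.3 ppm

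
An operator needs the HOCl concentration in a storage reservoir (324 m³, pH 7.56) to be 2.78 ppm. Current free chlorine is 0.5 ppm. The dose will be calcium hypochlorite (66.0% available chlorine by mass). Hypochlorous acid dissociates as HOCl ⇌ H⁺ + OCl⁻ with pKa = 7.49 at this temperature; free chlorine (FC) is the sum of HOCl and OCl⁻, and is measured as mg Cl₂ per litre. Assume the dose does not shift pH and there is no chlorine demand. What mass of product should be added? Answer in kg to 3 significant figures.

2.72 kg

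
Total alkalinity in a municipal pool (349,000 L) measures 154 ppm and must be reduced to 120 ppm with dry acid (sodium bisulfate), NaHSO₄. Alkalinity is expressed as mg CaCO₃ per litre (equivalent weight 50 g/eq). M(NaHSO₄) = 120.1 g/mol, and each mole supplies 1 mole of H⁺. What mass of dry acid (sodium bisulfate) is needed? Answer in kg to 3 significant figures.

28.5 kg

Alkalinity to neutralize: (154 − 120) = 34 mg/L as CaCO₃ × 349,000 L = 11,870 g as CaCO₃.
Equivalents of H⁺ required: 11,870 ÷ 50 g/eq = 237.3 eq = 237.3 mol NaHSO₄.
Mass of NaHSO₄: 237.3 × 120.1 = 28,500 g.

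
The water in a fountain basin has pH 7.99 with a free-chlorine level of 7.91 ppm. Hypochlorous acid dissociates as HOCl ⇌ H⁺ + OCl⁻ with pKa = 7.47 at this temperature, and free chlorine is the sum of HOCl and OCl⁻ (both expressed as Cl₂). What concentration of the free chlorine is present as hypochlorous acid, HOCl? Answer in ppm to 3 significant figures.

1.83 ppm

[OCl⁻]/[HOCl] = 10^(pH − pKa) = 10^(7.99 − 7.47) = 10^0.52 = 3.311.
Fraction as HOCl = 1 / (1 + 3.311) = 0.2319.
HOCl = 0.2319 × 7.91 ppm = 1.835 ppm.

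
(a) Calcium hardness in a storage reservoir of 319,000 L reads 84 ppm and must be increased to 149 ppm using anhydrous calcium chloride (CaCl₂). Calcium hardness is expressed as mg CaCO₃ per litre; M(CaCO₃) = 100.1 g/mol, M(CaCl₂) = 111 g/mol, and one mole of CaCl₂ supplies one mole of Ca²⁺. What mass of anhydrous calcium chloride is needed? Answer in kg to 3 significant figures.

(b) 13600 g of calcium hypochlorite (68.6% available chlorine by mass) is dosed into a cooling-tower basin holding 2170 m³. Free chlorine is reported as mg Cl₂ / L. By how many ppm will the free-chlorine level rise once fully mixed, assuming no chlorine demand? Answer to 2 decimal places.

(a) 23.0 kg; (b) 4.30 ppm

(a) Hardness to add: (149 − 84) = 65 mg/L as CaCO₃ × 319,000 L = 20,740 g as CaCO₃.
(a) Moles of Ca²⁺ (1 mol Ca²⁺ ≡ 1 mol CaCO₃): 20,740 / 100.1 g/mol = 207.1 mol.
(a) Mass of CaCl₂: 207.1 × 111 = 22,990 g.

(b) Volume: 2170 m³ = 2,170,000 L.
(b) Available chlorine delivered: 13,600 g × 0.686 = 9330 g as Cl₂.
(b) Concentration rise: 9330 g / 2,170,000 L = 4.299 mg/L = 4.30 ppm.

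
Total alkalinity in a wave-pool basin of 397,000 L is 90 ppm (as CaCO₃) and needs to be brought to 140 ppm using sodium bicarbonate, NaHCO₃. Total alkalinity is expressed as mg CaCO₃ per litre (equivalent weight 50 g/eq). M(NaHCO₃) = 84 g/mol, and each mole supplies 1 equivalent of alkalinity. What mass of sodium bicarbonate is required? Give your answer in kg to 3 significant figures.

Alkalinity to add: (140 − 90) = 50 mg/L as CaCO₃ × 397,000 L = 19,850 g as CaCO₃.
Equivalents: 19,850 g ÷ 50 g/eq = 397 eq.
NaHCO₃ supplies 1 eq per mole → 397 mol.
Mass: 397 mol × 84 g/mol = 33,350 g.

33.3 kg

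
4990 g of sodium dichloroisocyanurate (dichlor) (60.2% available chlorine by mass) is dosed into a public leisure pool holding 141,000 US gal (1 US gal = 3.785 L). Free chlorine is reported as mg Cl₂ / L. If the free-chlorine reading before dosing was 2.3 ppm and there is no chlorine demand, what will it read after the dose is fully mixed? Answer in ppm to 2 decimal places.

7.93 ppm

Volume: 141,000 US gal × 3.785 L/gal = 533,685 L.
Available chlorine delivered: 4990 g × 0.602 = 3004 g as Cl₂.
Concentration rise: 3004 g / 533,685 L = 5.629 mg/L = 5.63 ppm.
Final FC: 2.3 + 5.63 = 7.93 ppm.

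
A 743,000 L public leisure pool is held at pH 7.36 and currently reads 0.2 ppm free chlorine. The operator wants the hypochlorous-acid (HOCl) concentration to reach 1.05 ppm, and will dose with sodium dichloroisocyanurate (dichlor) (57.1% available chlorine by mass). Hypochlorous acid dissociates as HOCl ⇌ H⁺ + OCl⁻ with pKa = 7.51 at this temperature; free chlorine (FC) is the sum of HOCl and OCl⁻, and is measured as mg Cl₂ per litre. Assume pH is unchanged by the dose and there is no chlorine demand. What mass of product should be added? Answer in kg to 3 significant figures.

2.07 kg

[OCl⁻]/[HOCl] = 10^(pH − pKa) = 10^(7.36 − 7.51) = 0.7079; fraction as HOCl = 1/(1 + 0.7079) = 0.5855.
Free chlorine required for 1.05 ppm HOCl: 1.05 / 0.5855 = 1.793 ppm.
FC to add: 1.793 − 0.2 = 1.593 mg/L as Cl₂.
Cl₂ equivalent: 1.593 mg/L × 743,000 L = 1184 g.
Product at 57.1% available Cl: 1184 / 0.571 = 2073 g.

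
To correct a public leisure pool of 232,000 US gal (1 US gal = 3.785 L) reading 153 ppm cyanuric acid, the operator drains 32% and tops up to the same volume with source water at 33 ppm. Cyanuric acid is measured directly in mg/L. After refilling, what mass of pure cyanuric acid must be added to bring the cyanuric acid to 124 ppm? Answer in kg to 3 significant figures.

8.25 kg

Volume: 232,000 US gal × 3.785 L/gal = 878,120 L.
After draining 32% and refilling: 153 × 0.68 + 33 × 0.32 = 114.6 ppm.
Deficit to target: 124 − 114.6 = 9.4 mg/L.
Mass: 9.4 mg/L × 878,120 L = 8254 g cyanuric acid.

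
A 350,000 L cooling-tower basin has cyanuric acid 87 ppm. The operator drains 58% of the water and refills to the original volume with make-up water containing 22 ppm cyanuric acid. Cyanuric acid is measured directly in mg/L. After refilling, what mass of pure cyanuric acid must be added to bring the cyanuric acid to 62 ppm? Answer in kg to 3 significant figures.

After draining 58% and refilling: 87 × 0.42 + 22 × 0.58 = 49.3 ppm.
Deficit to target: 62 − 49.3 = 12.7 mg/L.
Mass: 12.7 mg/L × 350,000 L = 4445 g cyanuric acid.

4.44 kg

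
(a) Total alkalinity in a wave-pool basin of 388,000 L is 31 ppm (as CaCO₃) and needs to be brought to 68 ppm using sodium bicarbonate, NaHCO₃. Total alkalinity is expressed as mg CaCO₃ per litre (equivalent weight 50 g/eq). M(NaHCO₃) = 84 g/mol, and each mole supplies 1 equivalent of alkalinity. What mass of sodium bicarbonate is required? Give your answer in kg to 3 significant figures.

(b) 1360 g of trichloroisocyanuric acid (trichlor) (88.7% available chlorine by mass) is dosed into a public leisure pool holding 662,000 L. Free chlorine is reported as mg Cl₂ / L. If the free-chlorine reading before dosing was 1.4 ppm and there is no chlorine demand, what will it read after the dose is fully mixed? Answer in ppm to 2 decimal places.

(a) 24.1 kg; (b) 3.22 ppm

(a) Alkalinity to add: (68 − 31) = 37 mg/L as CaCO₃ × 388,000 L = 14,360 g as CaCO₃.
(a) Equivalents: 14,360 g ÷ 50 g/eq = 287.1 eq.
(a) NaHCO₃ supplies 1 eq per mole → 287.1 mol.
(a) Mass: 287.1 mol × 84 g/mol = 24,120 g.

(b) Available chlorine delivered: 1360 g × 0.887 = 1206 g as Cl₂.
(b) Concentration rise: 1206 g / 662,000 L = 1.822 mg/L = 1.82 ppm.
(b) Final FC: 1.4 + 1.82 = 3.22 ppm.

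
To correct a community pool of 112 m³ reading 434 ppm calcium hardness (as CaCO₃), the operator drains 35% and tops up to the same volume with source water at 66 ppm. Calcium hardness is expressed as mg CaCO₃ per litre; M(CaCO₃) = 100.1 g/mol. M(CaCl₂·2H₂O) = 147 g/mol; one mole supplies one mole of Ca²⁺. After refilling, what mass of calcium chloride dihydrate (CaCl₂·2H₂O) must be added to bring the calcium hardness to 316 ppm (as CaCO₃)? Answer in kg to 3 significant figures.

Volume: 112 m³ = 112,000 L.
After draining 35% and refilling: 434 × 0.65 + 66 × 0.35 = 305.2 ppm.
Deficit to target: 316 − 305.2 = 10.8 mg/L.
As CaCO₃: 10.8 mg/L × 112,000 L = 1210 g; ÷ 100.1 = 12.08 mol Ca²⁺.
Mass: 12.08 × 147 = 1776 g.

1.78 kg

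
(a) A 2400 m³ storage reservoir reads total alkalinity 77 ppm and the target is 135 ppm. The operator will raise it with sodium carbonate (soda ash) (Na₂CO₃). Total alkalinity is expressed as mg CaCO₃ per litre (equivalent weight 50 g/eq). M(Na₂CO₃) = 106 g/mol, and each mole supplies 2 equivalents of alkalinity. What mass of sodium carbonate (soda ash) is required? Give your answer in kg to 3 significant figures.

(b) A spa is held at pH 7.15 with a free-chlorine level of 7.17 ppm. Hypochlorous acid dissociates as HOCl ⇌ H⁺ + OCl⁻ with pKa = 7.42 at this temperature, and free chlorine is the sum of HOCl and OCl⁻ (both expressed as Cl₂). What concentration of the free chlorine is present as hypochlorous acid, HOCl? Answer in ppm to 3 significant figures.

(a) Volume: 2400 m³ = 2,400,000 L.
(a) Alkalinity to add: (135 − 77) = 58 mg/L as CaCO₃ × 2,400,000 L = 139,200 g as CaCO₃.
(a) Equivalents: 139,200 g ÷ 50 g/eq = 2784 eq.
(a) Each mole of Na₂CO₃ supplies 2 eq, so 2784 / 2 = 1392 mol.
(a) Mass: 1392 mol × 106 g/mol = 147,600 g.

(b) [OCl⁻]/[HOCl] = 10^(pH − pKa) = 10^(7.15 − 7.42) = 10^-0.27 = 0.537.
(b) Fraction as HOCl = 1 / (1 + 0.537) = 0.6506.
(b) HOCl = 0.6506 × 7.17 ppm = 4.665 ppm.

(a) 148 kg; (b) 4.66 ppm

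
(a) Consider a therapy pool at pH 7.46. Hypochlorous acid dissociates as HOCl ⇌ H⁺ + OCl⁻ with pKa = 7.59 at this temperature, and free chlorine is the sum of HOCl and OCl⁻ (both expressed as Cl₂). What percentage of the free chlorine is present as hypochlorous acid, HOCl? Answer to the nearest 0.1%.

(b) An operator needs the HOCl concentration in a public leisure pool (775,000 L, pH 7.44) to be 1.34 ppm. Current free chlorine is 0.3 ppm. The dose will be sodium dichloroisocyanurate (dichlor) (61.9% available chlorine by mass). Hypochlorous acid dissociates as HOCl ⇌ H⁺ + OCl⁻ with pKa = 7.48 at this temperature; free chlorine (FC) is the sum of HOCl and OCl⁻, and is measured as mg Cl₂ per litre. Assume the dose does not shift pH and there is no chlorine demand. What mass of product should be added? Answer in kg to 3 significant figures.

(a) 57.4%; (b) 2.83 kg

(a) [OCl⁻]/[HOCl] = 10^(pH − pKa) = 10^(7.46 − 7.59) = 10^-0.13 = 0.7413.
(a) Fraction as HOCl = 1 / (1 + 0.7413) = 0.5743.

(b) [OCl⁻]/[HOCl] = 10^(pH − pKa) = 10^(7.44 − 7.48) = 0.912; fraction as HOCl = 1/(1 + 0.912) = 0.523.
(b) Free chlorine required for 1.34 ppm HOCl: 1.34 / 0.523 = 2.562 ppm.
(b) FC to add: 2.562 − 0.3 = 2.262 mg/L as Cl₂.
(b) Cl₂ equivalent: 2.262 mg/L × 775,000 L = 1753 g.
(b) Product at 61.9% available Cl: 1753 / 0.619 = 2832 g.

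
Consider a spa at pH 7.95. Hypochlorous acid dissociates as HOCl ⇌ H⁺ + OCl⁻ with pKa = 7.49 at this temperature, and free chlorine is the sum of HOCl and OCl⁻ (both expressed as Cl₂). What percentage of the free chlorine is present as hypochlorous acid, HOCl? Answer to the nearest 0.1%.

[OCl⁻]/[HOCl] = 10^(pH − pKa) = 10^(7.95 − 7.49) = 10^0.46 = 2.884.
Fraction as HOCl = 1 / (1 + 2.884) = 0.2575.

25.7%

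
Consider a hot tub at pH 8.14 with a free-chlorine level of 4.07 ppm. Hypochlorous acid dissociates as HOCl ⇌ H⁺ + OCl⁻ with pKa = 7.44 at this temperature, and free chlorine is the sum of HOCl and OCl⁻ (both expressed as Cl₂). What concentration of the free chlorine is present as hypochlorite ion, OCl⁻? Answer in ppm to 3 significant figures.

3.39 ppm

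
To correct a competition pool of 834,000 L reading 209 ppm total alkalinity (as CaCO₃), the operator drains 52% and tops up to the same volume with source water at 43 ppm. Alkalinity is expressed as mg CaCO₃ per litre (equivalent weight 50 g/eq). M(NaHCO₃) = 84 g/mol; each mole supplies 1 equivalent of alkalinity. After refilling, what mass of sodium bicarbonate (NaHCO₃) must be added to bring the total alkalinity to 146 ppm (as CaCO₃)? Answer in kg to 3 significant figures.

32.7 kg

After draining 52% and refilling: 209 × 0.48 + 43 × 0.52 = 122.68 ppm.
Deficit to target: 146 − 122.68 = 23.32 mg/L.
As CaCO₃: 23.32 mg/L × 834,000 L = 19,450 g; ÷ 50 g/eq ÷ 1 = 389 mol NaHCO₃.
Mass: 389 × 84 = 32,670 g.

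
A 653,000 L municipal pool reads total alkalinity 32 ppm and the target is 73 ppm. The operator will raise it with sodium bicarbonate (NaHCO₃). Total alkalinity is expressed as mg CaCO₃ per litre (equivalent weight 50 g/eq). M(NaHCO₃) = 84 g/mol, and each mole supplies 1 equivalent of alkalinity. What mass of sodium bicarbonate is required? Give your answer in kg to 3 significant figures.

45.0 kg

Alkalinity to add: (73 − 32) = 41 mg/L as CaCO₃ × 653,000 L = 26,770 g as CaCO₃.
Equivalents: 26,770 g ÷ 50 g/eq = 535.5 eq.
NaHCO₃ supplies 1 eq per mole → 535.5 mol.
Mass: 535.5 mol × 84 g/mol = 44,980 g.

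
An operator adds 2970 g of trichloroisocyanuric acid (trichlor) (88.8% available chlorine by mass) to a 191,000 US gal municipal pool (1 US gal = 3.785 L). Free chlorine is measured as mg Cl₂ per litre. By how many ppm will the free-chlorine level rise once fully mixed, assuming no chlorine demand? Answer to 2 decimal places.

Volume: 191,000 US gal × 3.785 L/gal = 722,935 L.
Available chlorine delivered: 2970 g × 0.888 = 2637 g as Cl₂.
Concentration rise: 2637 g / 722,935 L = 3.648 mg/L = 3.65 ppm.

3.65 ppm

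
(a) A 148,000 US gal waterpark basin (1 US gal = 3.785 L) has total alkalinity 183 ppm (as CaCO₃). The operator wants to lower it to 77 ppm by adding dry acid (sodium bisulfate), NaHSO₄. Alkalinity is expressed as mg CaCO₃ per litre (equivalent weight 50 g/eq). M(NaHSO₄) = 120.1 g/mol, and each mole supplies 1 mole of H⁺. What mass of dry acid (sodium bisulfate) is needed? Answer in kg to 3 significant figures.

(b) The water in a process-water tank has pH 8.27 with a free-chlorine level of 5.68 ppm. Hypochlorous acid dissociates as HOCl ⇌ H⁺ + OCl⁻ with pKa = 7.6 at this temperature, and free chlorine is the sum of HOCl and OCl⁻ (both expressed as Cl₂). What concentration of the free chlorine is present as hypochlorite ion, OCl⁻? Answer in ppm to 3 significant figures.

(a) Volume: 148,000 US gal × 3.785 L/gal = 560,180 L.
(a) Alkalinity to neutralize: (183 − 77) = 106 mg/L as CaCO₃ × 560,180 L = 59,380 g as CaCO₃.
(a) Equivalents of H⁺ required: 59,380 ÷ 50 g/eq = 1188 eq = 1188 mol NaHSO₄.
(a) Mass of NaHSO₄: 1188 × 120.1 = 142,600 g.

(b) [OCl⁻]/[HOCl] = 10^(pH − pKa) = 10^(8.27 − 7.6) = 10^0.67 = 4.677.
(b) Fraction as HOCl = 1 / (1 + 4.677) = 0.1761.
(b) OCl⁻ = (1 − 0.1761) × 5.68 ppm = 4.68 ppm.

(a) 143 kg; (b) 4.68 ppm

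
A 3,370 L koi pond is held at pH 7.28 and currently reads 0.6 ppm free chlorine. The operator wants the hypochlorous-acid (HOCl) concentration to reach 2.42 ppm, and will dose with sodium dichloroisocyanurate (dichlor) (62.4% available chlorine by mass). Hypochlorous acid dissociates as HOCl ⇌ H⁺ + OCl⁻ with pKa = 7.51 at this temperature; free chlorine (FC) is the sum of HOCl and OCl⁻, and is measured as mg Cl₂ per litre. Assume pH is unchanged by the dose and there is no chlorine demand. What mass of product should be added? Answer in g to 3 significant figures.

17.5 g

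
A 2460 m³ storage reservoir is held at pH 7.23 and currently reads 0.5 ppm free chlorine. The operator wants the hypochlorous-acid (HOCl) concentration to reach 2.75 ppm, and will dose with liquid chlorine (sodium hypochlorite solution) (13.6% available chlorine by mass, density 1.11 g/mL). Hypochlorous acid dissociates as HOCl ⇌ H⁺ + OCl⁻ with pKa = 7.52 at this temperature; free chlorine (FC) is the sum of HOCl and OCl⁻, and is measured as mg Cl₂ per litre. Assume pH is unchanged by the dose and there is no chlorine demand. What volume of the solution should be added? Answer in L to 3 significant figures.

59.6 L

Volume: 2460 m³ = 2,460,000 L.
[OCl⁻]/[HOCl] = 10^(pH − pKa) = 10^(7.23 − 7.52) = 0.5129; fraction as HOCl = 1/(1 + 0.5129) = 0.661.
Free chlorine required for 2.75 ppm HOCl: 2.75 / 0.661 = 4.16 ppm.
FC to add: 4.16 − 0.5 = 3.66 mg/L as Cl₂.
Cl₂ equivalent: 3.66 mg/L × 2,460,000 L = 9005 g.
Product at 13.6% available Cl: 9005 / 0.136 = 66,210 g.
Volume: 66,210 g ÷ 1.11 g/mL = 59,650 mL.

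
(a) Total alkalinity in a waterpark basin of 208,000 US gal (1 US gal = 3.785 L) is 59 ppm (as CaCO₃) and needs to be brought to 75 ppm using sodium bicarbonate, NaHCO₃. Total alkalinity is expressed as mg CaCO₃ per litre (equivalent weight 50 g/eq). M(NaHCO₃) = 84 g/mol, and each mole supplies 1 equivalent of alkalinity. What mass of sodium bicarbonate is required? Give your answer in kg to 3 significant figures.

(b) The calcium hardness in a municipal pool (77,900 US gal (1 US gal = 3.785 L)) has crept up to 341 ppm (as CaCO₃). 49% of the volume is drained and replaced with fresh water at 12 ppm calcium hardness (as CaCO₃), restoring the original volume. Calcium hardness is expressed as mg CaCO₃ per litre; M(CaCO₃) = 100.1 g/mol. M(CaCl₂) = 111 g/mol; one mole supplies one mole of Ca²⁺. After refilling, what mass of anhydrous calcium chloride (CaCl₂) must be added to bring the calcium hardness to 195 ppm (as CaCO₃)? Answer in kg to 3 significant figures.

(a) 21.2 kg; (b) 4.97 kg

(a) Volume: 208,000 US gal × 3.785 L/gal = 787,280 L.
(a) Alkalinity to add: (75 − 59) = 16 mg/L as CaCO₃ × 787,280 L = 12,600 g as CaCO₃.
(a) Equivalents: 12,600 g ÷ 50 g/eq = 251.9 eq.
(a) NaHCO₃ supplies 1 eq per mole → 251.9 mol.
(a) Mass: 251.9 mol × 84 g/mol = 21,160 g.

(b) Volume: 77,900 US gal × 3.785 L/gal = 294,852 L.
(b) After draining 49% and refilling: 341 × 0.51 + 12 × 0.49 = 179.79 ppm.
(b) Deficit to target: 195 − 179.79 = 15.21 mg/L.
(b) As CaCO₃: 15.21 mg/L × 294,852 L = 4485 g; ÷ 100.1 = 44.8 mol Ca²⁺.
(b) Mass: 44.8 × 111 = 4973 g.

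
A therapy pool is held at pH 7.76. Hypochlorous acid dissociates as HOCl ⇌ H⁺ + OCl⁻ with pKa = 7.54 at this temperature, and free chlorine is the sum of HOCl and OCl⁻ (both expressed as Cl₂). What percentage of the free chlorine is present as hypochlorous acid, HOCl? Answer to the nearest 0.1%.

[OCl⁻]/[HOCl] = 10^(pH − pKa) = 10^(7.76 − 7.54) = 10^0.22 = 1.66.
Fraction as HOCl = 1 / (1 + 1.66) = 0.376.

37.6%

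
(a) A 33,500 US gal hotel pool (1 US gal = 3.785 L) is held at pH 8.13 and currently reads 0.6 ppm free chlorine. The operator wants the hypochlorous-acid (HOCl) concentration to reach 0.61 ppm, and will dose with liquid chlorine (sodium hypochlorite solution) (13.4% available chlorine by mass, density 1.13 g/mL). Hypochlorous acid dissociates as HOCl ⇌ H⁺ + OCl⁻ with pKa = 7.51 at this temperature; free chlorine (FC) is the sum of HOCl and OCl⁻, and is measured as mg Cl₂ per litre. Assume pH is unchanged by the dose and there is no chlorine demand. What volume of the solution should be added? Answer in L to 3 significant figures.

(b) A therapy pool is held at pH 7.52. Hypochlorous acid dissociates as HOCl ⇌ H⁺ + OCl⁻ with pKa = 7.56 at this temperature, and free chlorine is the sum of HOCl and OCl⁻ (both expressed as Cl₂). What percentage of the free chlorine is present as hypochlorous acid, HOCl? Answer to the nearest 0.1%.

(a) Volume: 33,500 US gal × 3.785 L/gal = 126,798 L.
(a) [OCl⁻]/[HOCl] = 10^(pH − pKa) = 10^(8.13 − 7.51) = 4.169; fraction as HOCl = 1/(1 + 4.169) = 0.1935.
(a) Free chlorine required for 0.61 ppm HOCl: 0.61 / 0.1935 = 3.153 ppm.
(a) FC to add: 3.153 − 0.6 = 2.553 mg/L as Cl₂.
(a) Cl₂ equivalent: 2.553 mg/L × 126,798 L = 323.7 g.
(a) Product at 13.4% available Cl: 323.7 / 0.134 = 2416 g.
(a) Volume: 2416 g ÷ 1.13 g/mL = 2138 mL.

(b) [OCl⁻]/[HOCl] = 10^(pH − pKa) = 10^(7.52 − 7.56) = 10^-0.04 = 0.912.
(b) Fraction as HOCl = 1 / (1 + 0.912) = 0.523.

(a) 2.14 L; (b) 52.3%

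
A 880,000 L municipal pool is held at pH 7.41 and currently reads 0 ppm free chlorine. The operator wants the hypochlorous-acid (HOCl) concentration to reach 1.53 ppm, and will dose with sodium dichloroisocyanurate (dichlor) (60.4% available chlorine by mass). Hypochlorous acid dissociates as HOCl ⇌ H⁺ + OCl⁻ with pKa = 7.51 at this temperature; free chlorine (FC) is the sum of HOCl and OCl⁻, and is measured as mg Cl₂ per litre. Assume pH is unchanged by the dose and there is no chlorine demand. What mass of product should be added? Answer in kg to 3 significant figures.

[OCl⁻]/[HOCl] = 10^(pH − pKa) = 10^(7.41 − 7.51) = 0.7943; fraction as HOCl = 1/(1 + 0.7943) = 0.5573.
Free chlorine required for 1.53 ppm HOCl: 1.53 / 0.5573 = 2.745 ppm.
FC to add: 2.745 − 0 = 2.745 mg/L as Cl₂.
Cl₂ equivalent: 2.745 mg/L × 880,000 L = 2416 g.
Product at 60.4% available Cl: 2416 / 0.604 = 4000 g.

4.00 kg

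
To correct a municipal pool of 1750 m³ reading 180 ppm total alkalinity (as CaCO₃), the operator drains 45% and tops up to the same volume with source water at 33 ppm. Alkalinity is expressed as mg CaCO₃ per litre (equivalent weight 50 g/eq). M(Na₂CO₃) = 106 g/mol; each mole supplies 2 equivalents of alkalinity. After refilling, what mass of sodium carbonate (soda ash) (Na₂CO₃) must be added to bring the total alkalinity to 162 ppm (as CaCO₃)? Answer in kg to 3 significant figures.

Volume: 1750 m³ = 1,750,000 L.
After draining 45% and refilling: 180 × 0.55 + 33 × 0.45 = 113.85 ppm.
Deficit to target: 162 − 113.85 = 48.15 mg/L.
As CaCO₃: 48.15 mg/L × 1,750,000 L = 84,260 g; ÷ 50 g/eq ÷ 2 = 842.6 mol Na₂CO₃.
Mass: 842.6 × 106 = 89,320 g.

89.3 kg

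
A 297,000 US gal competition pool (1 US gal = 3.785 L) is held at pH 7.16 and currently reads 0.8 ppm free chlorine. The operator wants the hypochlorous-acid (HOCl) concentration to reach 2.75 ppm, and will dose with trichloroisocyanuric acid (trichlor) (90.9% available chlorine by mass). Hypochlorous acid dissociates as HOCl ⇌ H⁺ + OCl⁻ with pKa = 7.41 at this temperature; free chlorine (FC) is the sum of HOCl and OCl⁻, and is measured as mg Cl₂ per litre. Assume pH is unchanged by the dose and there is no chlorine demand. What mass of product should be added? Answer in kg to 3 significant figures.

4.32 kg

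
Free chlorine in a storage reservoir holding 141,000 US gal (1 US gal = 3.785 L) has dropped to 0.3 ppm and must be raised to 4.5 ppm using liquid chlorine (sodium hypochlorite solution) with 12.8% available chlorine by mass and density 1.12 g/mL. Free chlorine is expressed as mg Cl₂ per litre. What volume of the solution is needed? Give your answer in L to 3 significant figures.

15.6 L

Volume: 141,000 US gal × 3.785 L/gal = 533,685 L.
Chlorine deficit: 4.5 − 0.3 = 4.2 ppm = 4.2 mg/L as Cl₂.
Cl₂ equivalent needed: 4.2 mg/L × 533,685 L = 2,241,000 mg = 2241 g.
Product at 12.8% available chlorine: 2241 / 0.128 = 17,510 g.
Volume at density 1.12 g/mL: 17,510 g ÷ 1.12 g/mL = 15,640 mL.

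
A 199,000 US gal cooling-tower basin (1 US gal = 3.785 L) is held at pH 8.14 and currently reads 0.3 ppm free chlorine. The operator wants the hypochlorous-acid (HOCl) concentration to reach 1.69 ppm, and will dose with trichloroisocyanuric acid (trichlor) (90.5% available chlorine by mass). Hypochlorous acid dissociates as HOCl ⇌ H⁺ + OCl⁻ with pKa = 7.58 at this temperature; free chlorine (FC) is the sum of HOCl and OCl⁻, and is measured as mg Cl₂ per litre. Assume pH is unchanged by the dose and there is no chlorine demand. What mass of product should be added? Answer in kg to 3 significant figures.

Volume: 199,000 US gal × 3.785 L/gal = 753,215 L.
[OCl⁻]/[HOCl] = 10^(pH − pKa) = 10^(8.14 − 7.58) = 3.631; fraction as HOCl = 1/(1 + 3.631) = 0.2159.
Free chlorine required for 1.69 ppm HOCl: 1.69 / 0.2159 = 7.826 ppm.
FC to add: 7.826 − 0.3 = 7.526 mg/L as Cl₂.
Cl₂ equivalent: 7.526 mg/L × 753,215 L = 5669 g.
Product at 90.5% available Cl: 5669 / 0.905 = 6264 g.

6.26 kg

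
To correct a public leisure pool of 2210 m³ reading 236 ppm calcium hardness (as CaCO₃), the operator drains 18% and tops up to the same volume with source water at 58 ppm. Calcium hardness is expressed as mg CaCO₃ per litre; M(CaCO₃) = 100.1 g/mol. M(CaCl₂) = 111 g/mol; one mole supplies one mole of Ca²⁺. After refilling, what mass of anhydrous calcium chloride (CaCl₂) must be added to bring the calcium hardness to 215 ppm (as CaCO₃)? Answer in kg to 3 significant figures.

27.1 kg

Volume: 2210 m³ = 2,210,000 L.
After draining 18% and refilling: 236 × 0.82 + 58 × 0.18 = 203.96 ppm.
Deficit to target: 215 − 203.96 = 11.04 mg/L.
As CaCO₃: 11.04 mg/L × 2,210,000 L = 24,400 g; ÷ 100.1 = 243.7 mol Ca²⁺.
Mass: 243.7 × 111 = 27,060 g.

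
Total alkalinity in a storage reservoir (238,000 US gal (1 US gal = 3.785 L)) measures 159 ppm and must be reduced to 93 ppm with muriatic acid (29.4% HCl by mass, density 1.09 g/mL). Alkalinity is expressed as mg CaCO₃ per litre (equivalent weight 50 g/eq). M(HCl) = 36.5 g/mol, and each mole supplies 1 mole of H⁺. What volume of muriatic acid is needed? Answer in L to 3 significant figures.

Volume: 238,000 US gal × 3.785 L/gal = 900,830 L.
Alkalinity to neutralize: (159 − 93) = 66 mg/L as CaCO₃ × 900,830 L = 59,450 g as CaCO₃.
Equivalents of H⁺ required: 59,450 ÷ 50 g/eq = 1189 eq = 1189 mol HCl.
Mass of HCl: 1189 × 36.5 = 43,400 g.
Mass of 29.4% solution: 43,400 / 0.294 = 147,600 g.
Volume: 147,600 g ÷ 1.09 g/mL = 135,400 mL.

135 L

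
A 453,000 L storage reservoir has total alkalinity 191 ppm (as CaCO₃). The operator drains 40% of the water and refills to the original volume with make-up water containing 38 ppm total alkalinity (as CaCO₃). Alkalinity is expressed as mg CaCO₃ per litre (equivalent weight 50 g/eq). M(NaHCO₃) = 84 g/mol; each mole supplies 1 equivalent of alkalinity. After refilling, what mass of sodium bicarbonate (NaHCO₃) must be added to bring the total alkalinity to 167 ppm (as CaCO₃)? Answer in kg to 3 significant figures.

28.3 kg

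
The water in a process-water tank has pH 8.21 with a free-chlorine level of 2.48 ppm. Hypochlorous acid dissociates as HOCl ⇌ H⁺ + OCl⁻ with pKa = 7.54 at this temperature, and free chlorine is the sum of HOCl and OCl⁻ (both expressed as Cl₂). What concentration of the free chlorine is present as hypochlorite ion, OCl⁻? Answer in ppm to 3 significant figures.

[OCl⁻]/[HOCl] = 10^(pH − pKa) = 10^(8.21 − 7.54) = 10^0.67 = 4.677.
Fraction as HOCl = 1 / (1 + 4.677) = 0.1761.
OCl⁻ = (1 − 0.1761) × 2.48 ppm = 2.043 ppm.

2.04 ppm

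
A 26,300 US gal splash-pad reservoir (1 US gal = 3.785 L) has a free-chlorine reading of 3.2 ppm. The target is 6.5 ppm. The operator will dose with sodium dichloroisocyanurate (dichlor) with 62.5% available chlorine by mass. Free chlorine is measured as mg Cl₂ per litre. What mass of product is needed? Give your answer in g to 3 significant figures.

526 g

Volume: 26,300 US gal × 3.785 L/gal = 99,546 L.
Chlorine deficit: 6.5 − 3.2 = 3.3 ppm = 3.3 mg/L as Cl₂.
Cl₂ equivalent needed: 3.3 mg/L × 99,546 L = 328,500 mg = 328.5 g.
Product at 62.5% available chlorine: 328.5 / 0.625 = 525.6 g.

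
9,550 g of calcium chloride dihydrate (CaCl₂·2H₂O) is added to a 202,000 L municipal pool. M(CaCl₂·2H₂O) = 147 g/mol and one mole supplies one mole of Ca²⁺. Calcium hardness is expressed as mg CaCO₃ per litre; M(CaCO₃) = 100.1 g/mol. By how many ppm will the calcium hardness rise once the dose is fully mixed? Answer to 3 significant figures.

Moles of Ca²⁺: 9,550 g ÷ 147 g/mol = 64.97 mol.
As CaCO₃: 64.97 mol × 100.1 g/mol = 6503 g.
Rise: 6503 g / 202,000 L × 1000 = 32.19 mg/L.

32.2 ppm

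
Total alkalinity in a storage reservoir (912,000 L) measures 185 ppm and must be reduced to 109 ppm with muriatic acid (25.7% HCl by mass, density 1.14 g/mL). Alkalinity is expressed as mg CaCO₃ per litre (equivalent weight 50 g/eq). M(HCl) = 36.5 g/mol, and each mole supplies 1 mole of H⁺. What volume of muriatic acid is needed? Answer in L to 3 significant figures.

173 L

Alkalinity to neutralize: (185 − 109) = 76 mg/L as CaCO₃ × 912,000 L = 69,310 g as CaCO₃.
Equivalents of H⁺ required: 69,310 ÷ 50 g/eq = 1386 eq = 1386 mol HCl.
Mass of HCl: 1386 × 36.5 = 50,600 g.
Mass of 25.7% solution: 50,600 / 0.257 = 196,900 g.
Volume: 196,900 g ÷ 1.14 g/mL = 172,700 mL.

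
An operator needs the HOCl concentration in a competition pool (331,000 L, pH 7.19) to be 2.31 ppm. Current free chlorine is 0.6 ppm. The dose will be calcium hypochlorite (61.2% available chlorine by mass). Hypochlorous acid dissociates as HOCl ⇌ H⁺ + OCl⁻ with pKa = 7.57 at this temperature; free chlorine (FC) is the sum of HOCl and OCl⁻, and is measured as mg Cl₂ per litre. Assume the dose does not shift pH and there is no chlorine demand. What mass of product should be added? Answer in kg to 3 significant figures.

1.45 kg

[OCl⁻]/[HOCl] = 10^(pH − pKa) = 10^(7.19 − 7.57) = 0.4169; fraction as HOCl = 1/(1 + 0.4169) = 0.7058.
Free chlorine required for 2.31 ppm HOCl: 2.31 / 0.7058 = 3.273 ppm.
FC to add: 3.273 − 0.6 = 2.673 mg/L as Cl₂.
Cl₂ equivalent: 2.673 mg/L × 331,000 L = 884.8 g.
Product at 61.2% available Cl: 884.8 / 0.612 = 1446 g.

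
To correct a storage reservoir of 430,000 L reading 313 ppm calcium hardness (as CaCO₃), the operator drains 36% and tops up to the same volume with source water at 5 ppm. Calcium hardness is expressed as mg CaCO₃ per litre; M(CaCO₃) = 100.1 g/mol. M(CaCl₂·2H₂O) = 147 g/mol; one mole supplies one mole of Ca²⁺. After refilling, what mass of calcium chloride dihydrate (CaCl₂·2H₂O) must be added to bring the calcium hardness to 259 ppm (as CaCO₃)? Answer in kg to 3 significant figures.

After draining 36% and refilling: 313 × 0.64 + 5 × 0.36 = 202.12 ppm.
Deficit to target: 259 − 202.12 = 56.88 mg/L.
As CaCO₃: 56.88 mg/L × 430,000 L = 24,460 g; ÷ 100.1 = 244.3 mol Ca²⁺.
Mass: 244.3 × 147 = 35,920 g.

35.9 kg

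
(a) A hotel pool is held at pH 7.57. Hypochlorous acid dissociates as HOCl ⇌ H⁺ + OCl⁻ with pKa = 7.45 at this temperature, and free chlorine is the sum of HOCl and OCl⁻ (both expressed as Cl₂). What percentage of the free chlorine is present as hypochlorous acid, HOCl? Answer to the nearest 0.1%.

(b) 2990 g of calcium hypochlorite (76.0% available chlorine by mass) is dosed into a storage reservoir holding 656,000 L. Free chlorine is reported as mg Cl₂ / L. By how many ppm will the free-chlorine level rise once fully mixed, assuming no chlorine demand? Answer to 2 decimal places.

(a) 43.1%; (b) 3.46 ppm

(a) [OCl⁻]/[HOCl] = 10^(pH − pKa) = 10^(7.57 − 7.45) = 10^0.12 = 1.318.
(a) Fraction as HOCl = 1 / (1 + 1.318) = 0.4314.

(b) Available chlorine delivered: 2990 g × 0.76 = 2272 g as Cl₂.
(b) Concentration rise: 2272 g / 656,000 L = 3.464 mg/L = 3.46 ppm.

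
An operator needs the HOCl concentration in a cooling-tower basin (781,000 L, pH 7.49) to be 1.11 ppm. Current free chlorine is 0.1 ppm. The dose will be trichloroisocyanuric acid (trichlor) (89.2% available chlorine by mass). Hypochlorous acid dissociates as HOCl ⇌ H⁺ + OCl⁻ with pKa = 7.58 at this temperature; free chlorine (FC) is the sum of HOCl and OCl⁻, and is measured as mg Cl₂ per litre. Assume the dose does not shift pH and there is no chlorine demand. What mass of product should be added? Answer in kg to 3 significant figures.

[OCl⁻]/[HOCl] = 10^(pH − pKa) = 10^(7.49 − 7.58) = 0.8128; fraction as HOCl = 1/(1 + 0.8128) = 0.5516.
Free chlorine required for 1.11 ppm HOCl: 1.11 / 0.5516 = 2.012 ppm.
FC to add: 2.012 − 0.1 = 1.912 mg/L as Cl₂.
Cl₂ equivalent: 1.912 mg/L × 781,000 L = 1493 g.
Product at 89.2% available Cl: 1493 / 0.892 = 1674 g.

1.67 kg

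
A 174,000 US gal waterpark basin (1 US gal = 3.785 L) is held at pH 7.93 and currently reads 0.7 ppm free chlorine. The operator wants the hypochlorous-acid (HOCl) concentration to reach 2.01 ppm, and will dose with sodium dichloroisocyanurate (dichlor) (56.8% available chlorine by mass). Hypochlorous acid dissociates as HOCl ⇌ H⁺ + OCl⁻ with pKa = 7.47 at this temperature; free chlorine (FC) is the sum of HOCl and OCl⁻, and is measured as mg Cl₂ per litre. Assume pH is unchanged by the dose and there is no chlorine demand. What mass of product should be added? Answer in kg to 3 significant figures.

Volume: 174,000 US gal × 3.785 L/gal = 658,590 L.
[OCl⁻]/[HOCl] = 10^(pH − pKa) = 10^(7.93 − 7.47) = 2.884; fraction as HOCl = 1/(1 + 2.884) = 0.2575.
Free chlorine required for 2.01 ppm HOCl: 2.01 / 0.2575 = 7.807 ppm.
FC to add: 7.807 − 0.7 = 7.107 mg/L as Cl₂.
Cl₂ equivalent: 7.107 mg/L × 658,590 L = 4681 g.
Product at 56.8% available Cl: 4681 / 0.568 = 8240 g.

8.24 kg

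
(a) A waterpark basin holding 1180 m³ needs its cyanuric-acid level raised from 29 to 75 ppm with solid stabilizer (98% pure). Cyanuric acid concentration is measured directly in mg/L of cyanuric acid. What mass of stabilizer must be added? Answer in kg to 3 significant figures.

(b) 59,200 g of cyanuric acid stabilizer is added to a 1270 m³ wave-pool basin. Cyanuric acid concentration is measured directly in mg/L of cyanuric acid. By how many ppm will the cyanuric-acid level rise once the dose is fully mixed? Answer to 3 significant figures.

(a) 55.4 kg; (b) 46.6 ppm

(a) Volume: 1180 m³ = 1,180,000 L.
(a) CYA to add: (75 − 29) = 46 mg/L × 1,180,000 L = 54,280 g cyanuric acid.
(a) At 98% purity: 54,280 / 0.98 = 55,390 g product.

(b) Volume: 1270 m³ = 1,270,000 L.
(b) Rise: 59,200 g / 1,270,000 L × 1000 = 46.61 mg/L.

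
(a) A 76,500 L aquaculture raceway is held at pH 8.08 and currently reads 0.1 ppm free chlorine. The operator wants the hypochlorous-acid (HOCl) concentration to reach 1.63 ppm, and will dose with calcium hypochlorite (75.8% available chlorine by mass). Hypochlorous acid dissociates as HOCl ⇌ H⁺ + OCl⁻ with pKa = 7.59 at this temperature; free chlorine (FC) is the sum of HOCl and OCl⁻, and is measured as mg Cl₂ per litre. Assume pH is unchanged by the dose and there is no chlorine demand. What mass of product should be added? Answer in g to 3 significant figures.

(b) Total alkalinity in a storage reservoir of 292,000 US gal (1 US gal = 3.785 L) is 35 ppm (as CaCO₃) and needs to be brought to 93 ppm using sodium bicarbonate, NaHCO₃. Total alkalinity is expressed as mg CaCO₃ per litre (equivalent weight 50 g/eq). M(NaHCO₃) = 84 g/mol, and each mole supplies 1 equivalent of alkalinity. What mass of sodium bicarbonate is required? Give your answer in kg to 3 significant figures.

(a) [OCl⁻]/[HOCl] = 10^(pH − pKa) = 10^(8.08 − 7.59) = 3.09; fraction as HOCl = 1/(1 + 3.09) = 0.2445.
(a) Free chlorine required for 1.63 ppm HOCl: 1.63 / 0.2445 = 6.667 ppm.
(a) FC to add: 6.667 − 0.1 = 6.567 mg/L as Cl₂.
(a) Cl₂ equivalent: 6.567 mg/L × 76,500 L = 502.4 g.
(a) Product at 75.8% available Cl: 502.4 / 0.758 = 662.8 g.

(b) Volume: 292,000 US gal × 3.785 L/gal = 1,105,220 L.
(b) Alkalinity to add: (93 − 35) = 58 mg/L as CaCO₃ × 1,105,220 L = 64,100 g as CaCO₃.
(b) Equivalents: 64,100 g ÷ 50 g/eq = 1282 eq.
(b) NaHCO₃ supplies 1 eq per mole → 1282 mol.
(b) Mass: 1282 mol × 84 g/mol = 107,700 g.

(a) 663 g; (b) 108 kg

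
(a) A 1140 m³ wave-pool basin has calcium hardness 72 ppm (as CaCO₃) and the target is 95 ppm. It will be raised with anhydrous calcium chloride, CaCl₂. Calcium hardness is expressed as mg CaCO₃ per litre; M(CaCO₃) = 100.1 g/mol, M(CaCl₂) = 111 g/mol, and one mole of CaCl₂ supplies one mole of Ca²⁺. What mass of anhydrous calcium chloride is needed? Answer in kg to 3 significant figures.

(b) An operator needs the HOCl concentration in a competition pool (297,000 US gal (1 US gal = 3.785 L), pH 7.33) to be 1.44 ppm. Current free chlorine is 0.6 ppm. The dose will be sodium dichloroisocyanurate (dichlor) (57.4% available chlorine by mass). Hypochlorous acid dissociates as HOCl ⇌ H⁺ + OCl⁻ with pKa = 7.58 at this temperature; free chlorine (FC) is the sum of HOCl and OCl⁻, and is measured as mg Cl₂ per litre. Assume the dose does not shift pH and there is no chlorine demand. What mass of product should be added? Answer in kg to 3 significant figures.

(a) 29.1 kg; (b) 3.23 kg

(a) Volume: 1140 m³ = 1,140,000 L.
(a) Hardness to add: (95 − 72) = 23 mg/L as CaCO₃ × 1,140,000 L = 26,220 g as CaCO₃.
(a) Moles of Ca²⁺ (1 mol Ca²⁺ ≡ 1 mol CaCO₃): 26,220 / 100.1 g/mol = 261.9 mol.
(a) Mass of CaCl₂: 261.9 × 111 = 29,080 g.

(b) Volume: 297,000 US gal × 3.785 L/gal = 1,124,145 L.
(b) [OCl⁻]/[HOCl] = 10^(pH − pKa) = 10^(7.33 − 7.58) = 0.5623; fraction as HOCl = 1/(1 + 0.5623) = 0.6401.
(b) Free chlorine required for 1.44 ppm HOCl: 1.44 / 0.6401 = 2.25 ppm.
(b) FC to add: 2.25 − 0.6 = 1.65 mg/L as Cl₂.
(b) Cl₂ equivalent: 1.65 mg/L × 1,124,145 L = 1855 g.
(b) Product at 57.4% available Cl: 1855 / 0.574 = 3231 g.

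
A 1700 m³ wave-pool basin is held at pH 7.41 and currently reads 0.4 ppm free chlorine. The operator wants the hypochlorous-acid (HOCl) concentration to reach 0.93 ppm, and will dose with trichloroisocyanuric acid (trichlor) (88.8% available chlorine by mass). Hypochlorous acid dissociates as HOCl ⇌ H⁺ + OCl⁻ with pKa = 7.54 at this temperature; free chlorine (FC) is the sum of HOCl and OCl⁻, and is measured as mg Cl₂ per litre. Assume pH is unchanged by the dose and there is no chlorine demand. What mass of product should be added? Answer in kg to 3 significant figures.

2.33 kg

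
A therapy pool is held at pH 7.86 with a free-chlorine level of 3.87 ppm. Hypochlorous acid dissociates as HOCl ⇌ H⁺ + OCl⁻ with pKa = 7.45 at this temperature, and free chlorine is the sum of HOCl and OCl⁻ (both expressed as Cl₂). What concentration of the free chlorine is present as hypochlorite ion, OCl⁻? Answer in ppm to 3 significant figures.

2.79 ppm

[OCl⁻]/[HOCl] = 10^(pH − pKa) = 10^(7.86 − 7.45) = 10^0.41 = 2.57.
Fraction as HOCl = 1 / (1 + 2.57) = 0.2801.
OCl⁻ = (1 − 0.2801) × 3.87 ppm = 2.786 ppm.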